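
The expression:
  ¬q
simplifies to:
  ¬q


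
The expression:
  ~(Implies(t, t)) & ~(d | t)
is never true.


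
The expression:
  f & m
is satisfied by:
  {m: True, f: True}


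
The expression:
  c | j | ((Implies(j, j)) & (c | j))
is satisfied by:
  {c: True, j: True}
  {c: True, j: False}
  {j: True, c: False}


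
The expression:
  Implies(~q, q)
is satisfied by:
  {q: True}


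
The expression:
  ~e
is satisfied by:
  {e: False}


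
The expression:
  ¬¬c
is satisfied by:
  {c: True}


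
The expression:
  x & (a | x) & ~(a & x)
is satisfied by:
  {x: True, a: False}


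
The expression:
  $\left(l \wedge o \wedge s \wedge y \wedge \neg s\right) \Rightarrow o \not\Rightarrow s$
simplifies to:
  $\text{True}$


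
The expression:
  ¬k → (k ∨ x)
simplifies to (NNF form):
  k ∨ x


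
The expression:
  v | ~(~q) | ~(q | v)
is always true.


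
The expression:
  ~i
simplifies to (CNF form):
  ~i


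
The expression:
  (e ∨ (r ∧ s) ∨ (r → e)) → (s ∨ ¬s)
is always true.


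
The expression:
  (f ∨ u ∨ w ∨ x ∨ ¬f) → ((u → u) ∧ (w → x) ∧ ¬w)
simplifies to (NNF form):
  ¬w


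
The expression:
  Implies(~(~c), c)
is always true.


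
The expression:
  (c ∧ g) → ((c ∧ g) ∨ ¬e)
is always true.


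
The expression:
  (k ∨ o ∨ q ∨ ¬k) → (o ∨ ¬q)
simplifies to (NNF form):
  o ∨ ¬q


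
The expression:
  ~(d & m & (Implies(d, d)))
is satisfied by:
  {m: False, d: False}
  {d: True, m: False}
  {m: True, d: False}


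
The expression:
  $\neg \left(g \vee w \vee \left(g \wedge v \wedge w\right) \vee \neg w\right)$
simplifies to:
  $\text{False}$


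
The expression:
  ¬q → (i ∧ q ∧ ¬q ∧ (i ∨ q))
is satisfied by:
  {q: True}


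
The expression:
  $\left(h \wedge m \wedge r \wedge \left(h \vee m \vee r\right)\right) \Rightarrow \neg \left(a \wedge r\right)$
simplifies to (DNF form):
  $\neg a \vee \neg h \vee \neg m \vee \neg r$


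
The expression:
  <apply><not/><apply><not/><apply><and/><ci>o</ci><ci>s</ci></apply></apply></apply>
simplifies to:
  <apply><and/><ci>o</ci><ci>s</ci></apply>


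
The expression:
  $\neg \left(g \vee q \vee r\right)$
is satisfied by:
  {q: False, r: False, g: False}


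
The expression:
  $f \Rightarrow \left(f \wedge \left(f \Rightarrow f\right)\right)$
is always true.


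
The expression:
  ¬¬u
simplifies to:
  u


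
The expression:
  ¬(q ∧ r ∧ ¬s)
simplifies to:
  s ∨ ¬q ∨ ¬r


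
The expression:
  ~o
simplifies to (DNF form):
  ~o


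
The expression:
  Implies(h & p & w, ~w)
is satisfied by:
  {p: False, w: False, h: False}
  {h: True, p: False, w: False}
  {w: True, p: False, h: False}
  {h: True, w: True, p: False}
  {p: True, h: False, w: False}
  {h: True, p: True, w: False}
  {w: True, p: True, h: False}


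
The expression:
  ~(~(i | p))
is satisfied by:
  {i: True, p: True}
  {i: True, p: False}
  {p: True, i: False}


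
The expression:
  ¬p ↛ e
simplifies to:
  e ∨ ¬p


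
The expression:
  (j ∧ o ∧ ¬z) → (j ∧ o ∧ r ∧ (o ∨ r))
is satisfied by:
  {r: True, z: True, o: False, j: False}
  {r: True, o: False, z: False, j: False}
  {z: True, r: False, o: False, j: False}
  {r: False, o: False, z: False, j: False}
  {j: True, r: True, z: True, o: False}
  {j: True, r: True, o: False, z: False}
  {j: True, z: True, r: False, o: False}
  {j: True, r: False, o: False, z: False}
  {r: True, o: True, z: True, j: False}
  {r: True, o: True, j: False, z: False}
  {o: True, z: True, j: False, r: False}
  {o: True, j: False, z: False, r: False}
  {r: True, o: True, j: True, z: True}
  {r: True, o: True, j: True, z: False}
  {o: True, j: True, z: True, r: False}


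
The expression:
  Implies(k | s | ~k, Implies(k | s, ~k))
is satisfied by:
  {k: False}


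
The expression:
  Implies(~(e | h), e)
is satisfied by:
  {e: True, h: True}
  {e: True, h: False}
  {h: True, e: False}


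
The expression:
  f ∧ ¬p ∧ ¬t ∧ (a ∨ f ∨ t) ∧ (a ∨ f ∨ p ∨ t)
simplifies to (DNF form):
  f ∧ ¬p ∧ ¬t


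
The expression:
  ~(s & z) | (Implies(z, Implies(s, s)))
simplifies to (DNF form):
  True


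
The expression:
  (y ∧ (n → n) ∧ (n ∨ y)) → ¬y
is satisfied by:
  {y: False}


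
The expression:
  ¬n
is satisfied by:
  {n: False}


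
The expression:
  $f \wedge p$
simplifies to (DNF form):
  $f \wedge p$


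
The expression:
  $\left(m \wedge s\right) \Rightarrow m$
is always true.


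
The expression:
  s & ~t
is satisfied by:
  {s: True, t: False}


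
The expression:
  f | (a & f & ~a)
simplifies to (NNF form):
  f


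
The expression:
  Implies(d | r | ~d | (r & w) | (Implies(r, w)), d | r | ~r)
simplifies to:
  True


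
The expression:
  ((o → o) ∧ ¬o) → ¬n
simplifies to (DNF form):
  o ∨ ¬n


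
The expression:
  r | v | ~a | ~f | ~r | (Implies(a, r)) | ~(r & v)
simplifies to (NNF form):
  True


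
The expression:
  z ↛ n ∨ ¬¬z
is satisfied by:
  {z: True}


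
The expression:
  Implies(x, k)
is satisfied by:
  {k: True, x: False}
  {x: False, k: False}
  {x: True, k: True}


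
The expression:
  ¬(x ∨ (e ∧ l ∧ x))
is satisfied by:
  {x: False}


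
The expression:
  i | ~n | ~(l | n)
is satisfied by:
  {i: True, n: False}
  {n: False, i: False}
  {n: True, i: True}


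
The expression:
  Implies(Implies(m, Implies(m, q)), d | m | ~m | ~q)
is always true.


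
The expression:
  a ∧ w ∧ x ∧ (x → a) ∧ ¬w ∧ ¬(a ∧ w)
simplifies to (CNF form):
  False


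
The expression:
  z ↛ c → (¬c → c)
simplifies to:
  c ∨ ¬z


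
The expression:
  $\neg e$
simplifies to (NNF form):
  $\neg e$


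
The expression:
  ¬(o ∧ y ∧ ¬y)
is always true.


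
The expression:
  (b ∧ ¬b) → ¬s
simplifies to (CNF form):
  True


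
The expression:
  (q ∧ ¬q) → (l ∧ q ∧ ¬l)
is always true.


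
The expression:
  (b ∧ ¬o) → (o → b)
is always true.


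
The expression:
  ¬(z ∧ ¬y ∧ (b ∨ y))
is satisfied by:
  {y: True, z: False, b: False}
  {z: False, b: False, y: False}
  {y: True, b: True, z: False}
  {b: True, z: False, y: False}
  {y: True, z: True, b: False}
  {z: True, y: False, b: False}
  {y: True, b: True, z: True}


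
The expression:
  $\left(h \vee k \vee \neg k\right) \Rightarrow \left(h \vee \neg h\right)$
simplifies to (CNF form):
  $\text{True}$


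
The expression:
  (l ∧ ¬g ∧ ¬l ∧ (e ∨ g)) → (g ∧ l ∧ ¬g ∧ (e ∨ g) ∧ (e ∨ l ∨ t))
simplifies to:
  True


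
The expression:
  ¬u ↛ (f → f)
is never true.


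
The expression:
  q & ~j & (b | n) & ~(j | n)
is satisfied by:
  {b: True, q: True, n: False, j: False}


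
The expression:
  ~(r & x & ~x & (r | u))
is always true.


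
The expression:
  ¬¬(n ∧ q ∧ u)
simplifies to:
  n ∧ q ∧ u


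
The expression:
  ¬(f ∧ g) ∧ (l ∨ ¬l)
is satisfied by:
  {g: False, f: False}
  {f: True, g: False}
  {g: True, f: False}


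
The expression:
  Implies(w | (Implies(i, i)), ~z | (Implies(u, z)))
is always true.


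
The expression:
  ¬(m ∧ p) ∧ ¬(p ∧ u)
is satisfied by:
  {u: False, p: False, m: False}
  {m: True, u: False, p: False}
  {u: True, m: False, p: False}
  {m: True, u: True, p: False}
  {p: True, m: False, u: False}


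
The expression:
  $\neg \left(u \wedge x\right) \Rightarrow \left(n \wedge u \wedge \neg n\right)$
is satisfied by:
  {u: True, x: True}


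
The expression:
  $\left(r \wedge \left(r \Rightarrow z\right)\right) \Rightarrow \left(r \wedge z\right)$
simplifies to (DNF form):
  $\text{True}$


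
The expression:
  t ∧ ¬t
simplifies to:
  False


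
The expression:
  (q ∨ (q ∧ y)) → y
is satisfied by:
  {y: True, q: False}
  {q: False, y: False}
  {q: True, y: True}


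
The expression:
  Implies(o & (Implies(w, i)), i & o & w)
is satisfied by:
  {w: True, o: False}
  {o: False, w: False}
  {o: True, w: True}


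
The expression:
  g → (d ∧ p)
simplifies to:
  (d ∧ p) ∨ ¬g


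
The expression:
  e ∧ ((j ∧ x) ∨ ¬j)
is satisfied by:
  {x: True, e: True, j: False}
  {e: True, j: False, x: False}
  {j: True, x: True, e: True}


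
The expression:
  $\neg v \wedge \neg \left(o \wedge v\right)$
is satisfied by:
  {v: False}


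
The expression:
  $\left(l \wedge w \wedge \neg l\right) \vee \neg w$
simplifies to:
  $\neg w$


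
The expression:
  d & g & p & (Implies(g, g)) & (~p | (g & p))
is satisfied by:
  {p: True, d: True, g: True}


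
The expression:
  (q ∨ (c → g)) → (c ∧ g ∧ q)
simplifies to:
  c ∧ (g ∨ ¬q) ∧ (q ∨ ¬g)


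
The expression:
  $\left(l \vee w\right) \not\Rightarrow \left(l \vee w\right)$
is never true.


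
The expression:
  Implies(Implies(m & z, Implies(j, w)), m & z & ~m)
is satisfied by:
  {z: True, m: True, j: True, w: False}


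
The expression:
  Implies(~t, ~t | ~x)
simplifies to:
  True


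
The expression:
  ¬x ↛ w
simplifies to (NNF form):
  w ∨ ¬x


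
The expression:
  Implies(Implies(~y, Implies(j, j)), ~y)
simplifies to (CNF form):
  ~y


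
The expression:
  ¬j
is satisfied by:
  {j: False}


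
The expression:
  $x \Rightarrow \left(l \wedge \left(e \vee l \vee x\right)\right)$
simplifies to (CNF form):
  $l \vee \neg x$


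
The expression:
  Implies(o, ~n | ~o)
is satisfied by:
  {o: False, n: False}
  {n: True, o: False}
  {o: True, n: False}


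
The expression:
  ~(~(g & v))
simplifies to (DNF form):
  g & v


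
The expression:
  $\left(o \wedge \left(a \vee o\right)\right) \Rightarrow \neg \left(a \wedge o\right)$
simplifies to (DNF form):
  $\neg a \vee \neg o$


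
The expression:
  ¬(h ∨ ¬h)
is never true.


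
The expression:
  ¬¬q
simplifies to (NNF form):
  q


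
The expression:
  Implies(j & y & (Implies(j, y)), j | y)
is always true.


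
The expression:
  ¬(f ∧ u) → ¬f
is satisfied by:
  {u: True, f: False}
  {f: False, u: False}
  {f: True, u: True}


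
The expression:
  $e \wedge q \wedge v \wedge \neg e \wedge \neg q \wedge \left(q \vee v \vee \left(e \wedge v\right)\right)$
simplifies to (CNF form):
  $\text{False}$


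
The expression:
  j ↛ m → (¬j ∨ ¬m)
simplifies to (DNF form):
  True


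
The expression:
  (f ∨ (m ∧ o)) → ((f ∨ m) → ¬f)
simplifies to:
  ¬f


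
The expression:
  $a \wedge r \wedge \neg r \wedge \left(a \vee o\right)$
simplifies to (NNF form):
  $\text{False}$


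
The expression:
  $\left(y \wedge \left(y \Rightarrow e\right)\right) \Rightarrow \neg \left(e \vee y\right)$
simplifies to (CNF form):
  $\neg e \vee \neg y$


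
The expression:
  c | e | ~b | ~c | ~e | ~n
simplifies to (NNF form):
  True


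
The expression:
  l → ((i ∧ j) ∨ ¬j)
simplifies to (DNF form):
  i ∨ ¬j ∨ ¬l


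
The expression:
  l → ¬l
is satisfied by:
  {l: False}


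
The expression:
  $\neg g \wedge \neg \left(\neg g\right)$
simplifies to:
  $\text{False}$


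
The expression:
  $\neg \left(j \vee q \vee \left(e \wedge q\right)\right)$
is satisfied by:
  {q: False, j: False}


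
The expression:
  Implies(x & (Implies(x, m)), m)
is always true.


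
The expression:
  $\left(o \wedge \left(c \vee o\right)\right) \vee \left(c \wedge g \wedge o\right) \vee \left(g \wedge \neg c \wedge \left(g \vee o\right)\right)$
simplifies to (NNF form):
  $o \vee \left(g \wedge \neg c\right)$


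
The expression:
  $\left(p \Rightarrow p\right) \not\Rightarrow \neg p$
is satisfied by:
  {p: True}


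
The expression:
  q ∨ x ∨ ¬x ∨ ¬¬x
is always true.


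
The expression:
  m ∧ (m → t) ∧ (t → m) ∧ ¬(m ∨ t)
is never true.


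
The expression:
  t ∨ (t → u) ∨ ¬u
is always true.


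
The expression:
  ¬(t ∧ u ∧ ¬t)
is always true.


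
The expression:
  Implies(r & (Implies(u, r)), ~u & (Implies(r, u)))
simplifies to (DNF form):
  ~r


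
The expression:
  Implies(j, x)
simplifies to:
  x | ~j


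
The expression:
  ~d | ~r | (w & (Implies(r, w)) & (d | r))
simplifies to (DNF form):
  w | ~d | ~r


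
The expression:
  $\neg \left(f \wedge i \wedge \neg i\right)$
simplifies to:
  $\text{True}$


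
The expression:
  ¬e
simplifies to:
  ¬e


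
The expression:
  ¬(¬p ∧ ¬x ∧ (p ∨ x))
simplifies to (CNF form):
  True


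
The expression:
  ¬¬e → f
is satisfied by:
  {f: True, e: False}
  {e: False, f: False}
  {e: True, f: True}


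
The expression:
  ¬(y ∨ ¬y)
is never true.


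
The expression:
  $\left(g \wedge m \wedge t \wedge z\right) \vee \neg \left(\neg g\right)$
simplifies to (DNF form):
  $g$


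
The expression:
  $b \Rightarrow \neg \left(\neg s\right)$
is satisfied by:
  {s: True, b: False}
  {b: False, s: False}
  {b: True, s: True}


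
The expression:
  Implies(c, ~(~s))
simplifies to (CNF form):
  s | ~c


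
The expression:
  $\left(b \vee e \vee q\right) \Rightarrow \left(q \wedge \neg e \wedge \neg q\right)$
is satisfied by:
  {q: False, e: False, b: False}


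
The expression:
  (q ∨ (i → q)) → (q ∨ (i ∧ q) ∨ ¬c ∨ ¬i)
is always true.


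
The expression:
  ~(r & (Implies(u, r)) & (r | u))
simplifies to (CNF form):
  ~r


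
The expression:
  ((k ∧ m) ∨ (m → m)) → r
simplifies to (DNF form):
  r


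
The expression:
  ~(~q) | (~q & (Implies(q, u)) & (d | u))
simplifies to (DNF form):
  d | q | u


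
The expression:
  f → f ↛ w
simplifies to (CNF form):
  ¬f ∨ ¬w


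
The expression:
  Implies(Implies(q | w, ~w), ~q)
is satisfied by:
  {w: True, q: False}
  {q: False, w: False}
  {q: True, w: True}


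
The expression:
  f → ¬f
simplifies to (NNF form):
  ¬f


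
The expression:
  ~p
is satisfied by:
  {p: False}


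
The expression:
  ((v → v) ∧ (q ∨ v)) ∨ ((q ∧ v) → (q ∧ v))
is always true.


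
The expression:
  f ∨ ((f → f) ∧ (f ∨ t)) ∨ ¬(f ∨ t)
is always true.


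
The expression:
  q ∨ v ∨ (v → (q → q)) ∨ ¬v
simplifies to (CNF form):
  True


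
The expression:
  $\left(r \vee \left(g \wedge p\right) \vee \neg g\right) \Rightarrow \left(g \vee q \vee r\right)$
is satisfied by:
  {r: True, q: True, g: True}
  {r: True, q: True, g: False}
  {r: True, g: True, q: False}
  {r: True, g: False, q: False}
  {q: True, g: True, r: False}
  {q: True, g: False, r: False}
  {g: True, q: False, r: False}


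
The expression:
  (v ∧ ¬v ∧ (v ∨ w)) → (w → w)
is always true.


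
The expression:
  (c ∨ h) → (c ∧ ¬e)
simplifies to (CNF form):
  (c ∨ ¬c) ∧ (c ∨ ¬h) ∧ (¬c ∨ ¬e) ∧ (¬e ∨ ¬h)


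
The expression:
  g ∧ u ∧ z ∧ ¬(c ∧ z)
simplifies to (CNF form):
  g ∧ u ∧ z ∧ ¬c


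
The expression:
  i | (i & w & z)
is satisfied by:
  {i: True}


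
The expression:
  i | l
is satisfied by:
  {i: True, l: True}
  {i: True, l: False}
  {l: True, i: False}


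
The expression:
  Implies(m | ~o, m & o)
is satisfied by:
  {o: True}


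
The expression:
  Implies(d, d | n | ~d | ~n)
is always true.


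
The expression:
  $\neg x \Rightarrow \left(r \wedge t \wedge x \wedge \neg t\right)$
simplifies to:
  $x$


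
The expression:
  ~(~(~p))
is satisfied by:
  {p: False}


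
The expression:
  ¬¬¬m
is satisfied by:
  {m: False}


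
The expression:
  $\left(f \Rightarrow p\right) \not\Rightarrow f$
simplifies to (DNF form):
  $\neg f$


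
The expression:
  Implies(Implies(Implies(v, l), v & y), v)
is always true.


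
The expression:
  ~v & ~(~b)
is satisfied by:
  {b: True, v: False}


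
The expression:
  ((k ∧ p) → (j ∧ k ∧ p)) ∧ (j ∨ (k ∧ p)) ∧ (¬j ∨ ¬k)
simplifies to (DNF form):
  j ∧ ¬k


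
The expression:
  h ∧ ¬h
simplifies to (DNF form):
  False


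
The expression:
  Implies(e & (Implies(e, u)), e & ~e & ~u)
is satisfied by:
  {u: False, e: False}
  {e: True, u: False}
  {u: True, e: False}


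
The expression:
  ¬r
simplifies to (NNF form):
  ¬r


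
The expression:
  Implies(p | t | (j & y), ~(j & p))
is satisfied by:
  {p: False, j: False}
  {j: True, p: False}
  {p: True, j: False}


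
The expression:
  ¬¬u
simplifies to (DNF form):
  u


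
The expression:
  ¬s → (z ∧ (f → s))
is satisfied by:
  {z: True, s: True, f: False}
  {s: True, f: False, z: False}
  {z: True, s: True, f: True}
  {s: True, f: True, z: False}
  {z: True, f: False, s: False}


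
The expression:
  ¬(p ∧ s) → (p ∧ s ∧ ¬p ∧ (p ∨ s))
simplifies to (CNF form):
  p ∧ s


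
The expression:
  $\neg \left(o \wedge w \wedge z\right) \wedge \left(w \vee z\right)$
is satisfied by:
  {z: True, w: False, o: False}
  {z: True, o: True, w: False}
  {z: True, w: True, o: False}
  {w: True, o: False, z: False}
  {o: True, w: True, z: False}


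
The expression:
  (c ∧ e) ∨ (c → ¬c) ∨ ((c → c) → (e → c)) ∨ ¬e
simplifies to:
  True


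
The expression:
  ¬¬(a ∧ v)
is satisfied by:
  {a: True, v: True}


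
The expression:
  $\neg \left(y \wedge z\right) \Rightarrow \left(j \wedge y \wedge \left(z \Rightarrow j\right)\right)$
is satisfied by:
  {z: True, j: True, y: True}
  {z: True, y: True, j: False}
  {j: True, y: True, z: False}


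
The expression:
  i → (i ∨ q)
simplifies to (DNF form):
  True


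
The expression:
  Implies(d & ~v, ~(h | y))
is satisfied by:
  {v: True, h: False, d: False, y: False}
  {y: True, v: True, h: False, d: False}
  {v: True, h: True, y: False, d: False}
  {y: True, v: True, h: True, d: False}
  {y: False, h: False, v: False, d: False}
  {y: True, h: False, v: False, d: False}
  {h: True, y: False, v: False, d: False}
  {y: True, h: True, v: False, d: False}
  {d: True, v: True, y: False, h: False}
  {d: True, y: True, v: True, h: False}
  {d: True, v: True, h: True, y: False}
  {d: True, y: True, v: True, h: True}
  {d: True, y: False, h: False, v: False}


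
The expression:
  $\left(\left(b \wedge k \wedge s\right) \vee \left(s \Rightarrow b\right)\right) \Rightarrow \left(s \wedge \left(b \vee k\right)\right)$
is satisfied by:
  {s: True}


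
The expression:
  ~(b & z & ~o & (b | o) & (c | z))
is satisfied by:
  {o: True, z: False, b: False}
  {z: False, b: False, o: False}
  {b: True, o: True, z: False}
  {b: True, z: False, o: False}
  {o: True, z: True, b: False}
  {z: True, o: False, b: False}
  {b: True, z: True, o: True}


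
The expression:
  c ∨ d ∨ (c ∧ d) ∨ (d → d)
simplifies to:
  True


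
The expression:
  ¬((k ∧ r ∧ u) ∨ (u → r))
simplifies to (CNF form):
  u ∧ ¬r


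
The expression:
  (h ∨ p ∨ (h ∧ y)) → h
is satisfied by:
  {h: True, p: False}
  {p: False, h: False}
  {p: True, h: True}


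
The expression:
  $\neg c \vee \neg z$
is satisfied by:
  {c: False, z: False}
  {z: True, c: False}
  {c: True, z: False}


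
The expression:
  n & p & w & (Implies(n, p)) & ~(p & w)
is never true.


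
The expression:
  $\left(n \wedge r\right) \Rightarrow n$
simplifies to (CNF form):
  $\text{True}$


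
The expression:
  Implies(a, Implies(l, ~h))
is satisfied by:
  {l: False, a: False, h: False}
  {h: True, l: False, a: False}
  {a: True, l: False, h: False}
  {h: True, a: True, l: False}
  {l: True, h: False, a: False}
  {h: True, l: True, a: False}
  {a: True, l: True, h: False}


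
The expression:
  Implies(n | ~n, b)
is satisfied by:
  {b: True}


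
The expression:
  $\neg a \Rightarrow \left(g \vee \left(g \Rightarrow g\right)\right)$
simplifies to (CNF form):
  $\text{True}$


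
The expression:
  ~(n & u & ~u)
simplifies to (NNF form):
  True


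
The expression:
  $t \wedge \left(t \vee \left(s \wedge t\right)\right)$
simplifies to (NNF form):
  $t$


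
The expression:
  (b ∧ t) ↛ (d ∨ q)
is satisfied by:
  {t: True, b: True, q: False, d: False}


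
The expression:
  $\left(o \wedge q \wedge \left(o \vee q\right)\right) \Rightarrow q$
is always true.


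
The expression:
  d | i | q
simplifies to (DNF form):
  d | i | q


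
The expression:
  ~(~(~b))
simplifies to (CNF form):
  ~b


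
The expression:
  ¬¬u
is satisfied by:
  {u: True}


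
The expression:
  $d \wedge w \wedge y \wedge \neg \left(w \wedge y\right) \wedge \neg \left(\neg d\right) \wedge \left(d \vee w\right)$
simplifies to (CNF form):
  $\text{False}$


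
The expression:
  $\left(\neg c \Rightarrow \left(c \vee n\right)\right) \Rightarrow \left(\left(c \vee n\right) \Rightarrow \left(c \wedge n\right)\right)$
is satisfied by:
  {c: False, n: False}
  {n: True, c: True}


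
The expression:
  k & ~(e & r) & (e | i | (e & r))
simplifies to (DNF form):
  (e & k & ~e) | (e & k & ~r) | (i & k & ~e) | (i & k & ~r)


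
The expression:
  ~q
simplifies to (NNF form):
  ~q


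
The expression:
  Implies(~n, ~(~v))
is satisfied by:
  {n: True, v: True}
  {n: True, v: False}
  {v: True, n: False}


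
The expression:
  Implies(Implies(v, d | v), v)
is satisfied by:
  {v: True}


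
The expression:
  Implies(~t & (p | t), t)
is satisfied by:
  {t: True, p: False}
  {p: False, t: False}
  {p: True, t: True}


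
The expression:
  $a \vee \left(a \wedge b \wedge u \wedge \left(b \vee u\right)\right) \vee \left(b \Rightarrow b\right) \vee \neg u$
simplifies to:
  $\text{True}$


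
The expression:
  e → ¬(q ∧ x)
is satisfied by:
  {e: False, q: False, x: False}
  {x: True, e: False, q: False}
  {q: True, e: False, x: False}
  {x: True, q: True, e: False}
  {e: True, x: False, q: False}
  {x: True, e: True, q: False}
  {q: True, e: True, x: False}


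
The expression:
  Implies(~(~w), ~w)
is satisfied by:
  {w: False}


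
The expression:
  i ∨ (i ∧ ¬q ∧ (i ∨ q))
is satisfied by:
  {i: True}


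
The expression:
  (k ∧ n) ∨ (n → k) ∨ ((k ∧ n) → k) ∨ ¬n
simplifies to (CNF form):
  True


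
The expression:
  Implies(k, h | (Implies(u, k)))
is always true.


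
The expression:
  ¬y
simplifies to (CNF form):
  ¬y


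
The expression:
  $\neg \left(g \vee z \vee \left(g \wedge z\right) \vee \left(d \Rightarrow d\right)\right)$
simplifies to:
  $\text{False}$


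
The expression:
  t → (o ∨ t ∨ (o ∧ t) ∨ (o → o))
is always true.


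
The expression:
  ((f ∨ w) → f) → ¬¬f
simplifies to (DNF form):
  f ∨ w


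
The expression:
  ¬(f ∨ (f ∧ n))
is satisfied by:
  {f: False}


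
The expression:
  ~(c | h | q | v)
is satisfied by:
  {q: False, v: False, h: False, c: False}


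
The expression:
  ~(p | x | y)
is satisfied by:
  {x: False, y: False, p: False}


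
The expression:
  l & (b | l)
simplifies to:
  l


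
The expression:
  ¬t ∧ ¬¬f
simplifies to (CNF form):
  f ∧ ¬t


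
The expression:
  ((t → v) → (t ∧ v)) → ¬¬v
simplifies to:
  v ∨ ¬t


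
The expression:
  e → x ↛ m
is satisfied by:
  {x: True, e: False, m: False}
  {x: False, e: False, m: False}
  {m: True, x: True, e: False}
  {m: True, x: False, e: False}
  {e: True, x: True, m: False}


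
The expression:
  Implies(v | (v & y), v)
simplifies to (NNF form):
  True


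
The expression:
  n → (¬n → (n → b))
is always true.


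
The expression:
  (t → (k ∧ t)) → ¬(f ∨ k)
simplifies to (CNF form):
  ¬k ∧ (t ∨ ¬f)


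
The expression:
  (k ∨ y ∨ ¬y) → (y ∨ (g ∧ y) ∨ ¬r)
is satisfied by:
  {y: True, r: False}
  {r: False, y: False}
  {r: True, y: True}


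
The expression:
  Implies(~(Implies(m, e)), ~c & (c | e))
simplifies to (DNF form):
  e | ~m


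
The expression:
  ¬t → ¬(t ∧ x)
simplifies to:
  True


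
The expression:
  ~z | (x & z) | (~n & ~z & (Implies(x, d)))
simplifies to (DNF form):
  x | ~z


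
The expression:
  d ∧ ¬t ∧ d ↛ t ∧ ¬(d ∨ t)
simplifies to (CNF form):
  False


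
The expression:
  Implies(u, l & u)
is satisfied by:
  {l: True, u: False}
  {u: False, l: False}
  {u: True, l: True}


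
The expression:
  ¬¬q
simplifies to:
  q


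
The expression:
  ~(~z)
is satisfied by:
  {z: True}


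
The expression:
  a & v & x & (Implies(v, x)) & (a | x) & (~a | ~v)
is never true.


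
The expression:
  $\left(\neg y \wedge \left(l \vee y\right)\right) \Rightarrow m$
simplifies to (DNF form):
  $m \vee y \vee \neg l$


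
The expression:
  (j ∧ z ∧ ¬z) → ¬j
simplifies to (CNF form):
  True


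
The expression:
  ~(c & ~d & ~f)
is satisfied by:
  {d: True, f: True, c: False}
  {d: True, f: False, c: False}
  {f: True, d: False, c: False}
  {d: False, f: False, c: False}
  {d: True, c: True, f: True}
  {d: True, c: True, f: False}
  {c: True, f: True, d: False}


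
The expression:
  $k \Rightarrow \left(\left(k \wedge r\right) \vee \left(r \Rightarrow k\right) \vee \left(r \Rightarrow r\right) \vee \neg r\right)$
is always true.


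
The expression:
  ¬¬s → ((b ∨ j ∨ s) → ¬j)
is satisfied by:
  {s: False, j: False}
  {j: True, s: False}
  {s: True, j: False}


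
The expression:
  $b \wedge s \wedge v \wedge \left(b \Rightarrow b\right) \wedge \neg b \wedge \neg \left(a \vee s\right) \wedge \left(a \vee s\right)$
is never true.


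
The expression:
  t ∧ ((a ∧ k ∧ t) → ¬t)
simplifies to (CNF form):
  t ∧ (¬a ∨ ¬k)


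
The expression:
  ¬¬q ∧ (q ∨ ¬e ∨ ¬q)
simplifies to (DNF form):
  q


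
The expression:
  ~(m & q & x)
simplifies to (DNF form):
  ~m | ~q | ~x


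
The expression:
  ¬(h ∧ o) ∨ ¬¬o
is always true.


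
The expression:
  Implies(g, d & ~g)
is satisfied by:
  {g: False}


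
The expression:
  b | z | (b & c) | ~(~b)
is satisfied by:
  {b: True, z: True}
  {b: True, z: False}
  {z: True, b: False}


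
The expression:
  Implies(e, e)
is always true.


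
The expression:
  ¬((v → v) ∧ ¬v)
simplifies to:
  v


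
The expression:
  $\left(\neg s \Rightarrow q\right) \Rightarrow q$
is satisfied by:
  {q: True, s: False}
  {s: False, q: False}
  {s: True, q: True}


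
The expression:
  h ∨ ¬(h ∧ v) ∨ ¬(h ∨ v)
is always true.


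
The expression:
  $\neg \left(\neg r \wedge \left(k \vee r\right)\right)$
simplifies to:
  $r \vee \neg k$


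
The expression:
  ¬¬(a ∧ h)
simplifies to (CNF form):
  a ∧ h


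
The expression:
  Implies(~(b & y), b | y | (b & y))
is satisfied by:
  {y: True, b: True}
  {y: True, b: False}
  {b: True, y: False}


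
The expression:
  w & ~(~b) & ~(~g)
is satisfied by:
  {w: True, b: True, g: True}


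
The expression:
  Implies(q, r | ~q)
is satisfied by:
  {r: True, q: False}
  {q: False, r: False}
  {q: True, r: True}


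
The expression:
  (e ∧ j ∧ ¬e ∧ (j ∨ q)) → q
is always true.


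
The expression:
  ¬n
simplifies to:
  ¬n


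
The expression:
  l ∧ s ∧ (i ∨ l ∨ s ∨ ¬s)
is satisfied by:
  {s: True, l: True}


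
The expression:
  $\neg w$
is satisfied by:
  {w: False}


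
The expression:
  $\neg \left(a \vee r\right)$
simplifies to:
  $\neg a \wedge \neg r$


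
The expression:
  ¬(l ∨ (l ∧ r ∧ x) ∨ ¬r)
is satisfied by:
  {r: True, l: False}


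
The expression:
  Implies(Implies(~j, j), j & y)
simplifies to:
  y | ~j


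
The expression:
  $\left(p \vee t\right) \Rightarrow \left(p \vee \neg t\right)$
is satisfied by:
  {p: True, t: False}
  {t: False, p: False}
  {t: True, p: True}


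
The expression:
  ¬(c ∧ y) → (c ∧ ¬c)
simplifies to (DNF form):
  c ∧ y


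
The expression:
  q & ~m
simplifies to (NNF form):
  q & ~m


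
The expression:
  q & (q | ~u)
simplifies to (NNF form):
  q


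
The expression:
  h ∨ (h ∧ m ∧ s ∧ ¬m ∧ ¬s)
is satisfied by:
  {h: True}


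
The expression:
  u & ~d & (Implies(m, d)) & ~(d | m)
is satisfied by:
  {u: True, d: False, m: False}


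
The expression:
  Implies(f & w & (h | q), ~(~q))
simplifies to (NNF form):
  q | ~f | ~h | ~w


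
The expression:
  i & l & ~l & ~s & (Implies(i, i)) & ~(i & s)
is never true.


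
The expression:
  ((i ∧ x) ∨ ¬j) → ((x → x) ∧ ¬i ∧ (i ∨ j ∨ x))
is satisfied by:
  {j: True, i: False, x: False}
  {x: True, j: True, i: False}
  {x: True, j: False, i: False}
  {i: True, j: True, x: False}


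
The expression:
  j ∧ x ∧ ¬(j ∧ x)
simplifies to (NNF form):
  False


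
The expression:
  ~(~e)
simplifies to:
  e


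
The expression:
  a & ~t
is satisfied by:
  {a: True, t: False}


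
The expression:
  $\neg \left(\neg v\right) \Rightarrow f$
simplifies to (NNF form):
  $f \vee \neg v$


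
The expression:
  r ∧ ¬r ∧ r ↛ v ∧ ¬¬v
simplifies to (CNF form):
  False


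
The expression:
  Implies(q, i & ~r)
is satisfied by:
  {i: True, q: False, r: False}
  {i: False, q: False, r: False}
  {r: True, i: True, q: False}
  {r: True, i: False, q: False}
  {q: True, i: True, r: False}


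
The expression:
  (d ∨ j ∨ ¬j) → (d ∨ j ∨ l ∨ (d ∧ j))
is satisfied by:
  {d: True, l: True, j: True}
  {d: True, l: True, j: False}
  {d: True, j: True, l: False}
  {d: True, j: False, l: False}
  {l: True, j: True, d: False}
  {l: True, j: False, d: False}
  {j: True, l: False, d: False}


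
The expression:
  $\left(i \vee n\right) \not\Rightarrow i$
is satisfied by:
  {n: True, i: False}


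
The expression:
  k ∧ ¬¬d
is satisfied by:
  {d: True, k: True}


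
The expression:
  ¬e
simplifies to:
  ¬e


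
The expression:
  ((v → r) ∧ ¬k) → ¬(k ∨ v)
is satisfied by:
  {k: True, v: False, r: False}
  {v: False, r: False, k: False}
  {r: True, k: True, v: False}
  {r: True, v: False, k: False}
  {k: True, v: True, r: False}
  {v: True, k: False, r: False}
  {r: True, v: True, k: True}


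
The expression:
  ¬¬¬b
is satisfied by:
  {b: False}


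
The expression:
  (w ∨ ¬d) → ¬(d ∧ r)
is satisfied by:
  {w: False, d: False, r: False}
  {r: True, w: False, d: False}
  {d: True, w: False, r: False}
  {r: True, d: True, w: False}
  {w: True, r: False, d: False}
  {r: True, w: True, d: False}
  {d: True, w: True, r: False}


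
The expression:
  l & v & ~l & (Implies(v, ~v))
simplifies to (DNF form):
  False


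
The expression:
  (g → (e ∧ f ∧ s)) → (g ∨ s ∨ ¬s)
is always true.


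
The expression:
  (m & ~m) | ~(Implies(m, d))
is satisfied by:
  {m: True, d: False}


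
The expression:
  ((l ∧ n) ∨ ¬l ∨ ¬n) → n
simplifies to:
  n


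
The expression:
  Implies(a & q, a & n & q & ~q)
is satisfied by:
  {q: False, a: False}
  {a: True, q: False}
  {q: True, a: False}


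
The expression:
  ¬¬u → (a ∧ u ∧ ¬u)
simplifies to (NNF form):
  ¬u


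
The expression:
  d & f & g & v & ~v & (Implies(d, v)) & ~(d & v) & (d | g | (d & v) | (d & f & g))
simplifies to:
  False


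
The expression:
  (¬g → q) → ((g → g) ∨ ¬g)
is always true.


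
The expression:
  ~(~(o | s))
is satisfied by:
  {o: True, s: True}
  {o: True, s: False}
  {s: True, o: False}


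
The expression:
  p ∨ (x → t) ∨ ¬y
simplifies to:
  p ∨ t ∨ ¬x ∨ ¬y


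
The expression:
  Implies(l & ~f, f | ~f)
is always true.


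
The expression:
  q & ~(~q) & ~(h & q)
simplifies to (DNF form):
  q & ~h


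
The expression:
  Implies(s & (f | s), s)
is always true.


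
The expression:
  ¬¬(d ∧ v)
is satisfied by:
  {d: True, v: True}


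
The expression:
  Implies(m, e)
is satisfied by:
  {e: True, m: False}
  {m: False, e: False}
  {m: True, e: True}


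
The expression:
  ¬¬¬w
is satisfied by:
  {w: False}


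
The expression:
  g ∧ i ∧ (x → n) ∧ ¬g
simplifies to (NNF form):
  False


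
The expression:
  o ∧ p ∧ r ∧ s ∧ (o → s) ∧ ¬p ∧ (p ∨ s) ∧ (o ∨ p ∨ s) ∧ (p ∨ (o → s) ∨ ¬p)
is never true.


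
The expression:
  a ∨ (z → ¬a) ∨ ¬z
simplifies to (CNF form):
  True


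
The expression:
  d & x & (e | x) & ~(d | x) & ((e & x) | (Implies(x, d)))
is never true.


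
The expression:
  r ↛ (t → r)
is never true.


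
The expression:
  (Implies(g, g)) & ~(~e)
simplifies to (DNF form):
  e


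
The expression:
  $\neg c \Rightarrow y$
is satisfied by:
  {y: True, c: True}
  {y: True, c: False}
  {c: True, y: False}


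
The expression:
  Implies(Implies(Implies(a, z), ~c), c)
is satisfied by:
  {c: True}


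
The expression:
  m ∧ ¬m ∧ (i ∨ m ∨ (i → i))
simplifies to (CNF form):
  False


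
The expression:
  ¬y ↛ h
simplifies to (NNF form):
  h ∨ ¬y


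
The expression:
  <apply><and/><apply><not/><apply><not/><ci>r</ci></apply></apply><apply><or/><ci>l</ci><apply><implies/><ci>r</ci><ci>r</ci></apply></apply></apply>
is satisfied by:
  {r: True}


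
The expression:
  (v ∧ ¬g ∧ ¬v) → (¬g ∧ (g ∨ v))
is always true.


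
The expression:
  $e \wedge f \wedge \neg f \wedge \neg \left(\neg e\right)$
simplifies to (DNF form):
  $\text{False}$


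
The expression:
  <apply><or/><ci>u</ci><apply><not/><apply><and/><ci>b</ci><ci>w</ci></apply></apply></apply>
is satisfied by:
  {u: True, w: False, b: False}
  {w: False, b: False, u: False}
  {b: True, u: True, w: False}
  {b: True, w: False, u: False}
  {u: True, w: True, b: False}
  {w: True, u: False, b: False}
  {b: True, w: True, u: True}


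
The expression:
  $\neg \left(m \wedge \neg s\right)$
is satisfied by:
  {s: True, m: False}
  {m: False, s: False}
  {m: True, s: True}


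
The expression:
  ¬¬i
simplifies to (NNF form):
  i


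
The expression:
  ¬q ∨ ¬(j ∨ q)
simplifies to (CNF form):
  ¬q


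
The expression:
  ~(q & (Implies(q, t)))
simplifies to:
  ~q | ~t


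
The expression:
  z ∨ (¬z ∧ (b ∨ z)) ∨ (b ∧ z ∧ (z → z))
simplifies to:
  b ∨ z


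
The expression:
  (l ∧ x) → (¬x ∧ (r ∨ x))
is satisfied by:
  {l: False, x: False}
  {x: True, l: False}
  {l: True, x: False}


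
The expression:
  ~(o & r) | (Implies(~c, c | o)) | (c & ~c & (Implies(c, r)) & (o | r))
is always true.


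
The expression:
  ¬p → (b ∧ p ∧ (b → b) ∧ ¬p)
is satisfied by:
  {p: True}


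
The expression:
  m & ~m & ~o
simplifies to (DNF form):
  False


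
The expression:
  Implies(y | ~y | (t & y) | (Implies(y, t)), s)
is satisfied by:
  {s: True}


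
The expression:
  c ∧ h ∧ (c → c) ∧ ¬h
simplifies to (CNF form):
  False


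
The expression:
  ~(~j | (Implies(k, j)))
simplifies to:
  False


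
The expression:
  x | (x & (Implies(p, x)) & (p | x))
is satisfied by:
  {x: True}


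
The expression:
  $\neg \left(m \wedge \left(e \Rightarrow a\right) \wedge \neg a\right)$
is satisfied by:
  {a: True, e: True, m: False}
  {a: True, m: False, e: False}
  {e: True, m: False, a: False}
  {e: False, m: False, a: False}
  {a: True, e: True, m: True}
  {a: True, m: True, e: False}
  {e: True, m: True, a: False}


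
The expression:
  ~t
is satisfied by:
  {t: False}


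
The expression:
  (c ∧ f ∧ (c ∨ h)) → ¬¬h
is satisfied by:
  {h: True, c: False, f: False}
  {c: False, f: False, h: False}
  {f: True, h: True, c: False}
  {f: True, c: False, h: False}
  {h: True, c: True, f: False}
  {c: True, h: False, f: False}
  {f: True, c: True, h: True}


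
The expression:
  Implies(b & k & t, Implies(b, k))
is always true.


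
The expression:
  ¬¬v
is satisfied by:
  {v: True}


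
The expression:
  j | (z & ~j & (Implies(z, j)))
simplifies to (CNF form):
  j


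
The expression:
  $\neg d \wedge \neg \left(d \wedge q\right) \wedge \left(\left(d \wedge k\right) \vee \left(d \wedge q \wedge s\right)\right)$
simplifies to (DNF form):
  $\text{False}$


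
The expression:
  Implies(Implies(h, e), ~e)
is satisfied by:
  {e: False}


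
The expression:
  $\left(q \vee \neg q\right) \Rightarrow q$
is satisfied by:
  {q: True}


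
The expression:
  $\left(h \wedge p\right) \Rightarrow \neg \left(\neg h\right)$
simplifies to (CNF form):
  $\text{True}$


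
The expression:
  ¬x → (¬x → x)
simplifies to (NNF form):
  x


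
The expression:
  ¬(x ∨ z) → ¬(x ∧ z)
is always true.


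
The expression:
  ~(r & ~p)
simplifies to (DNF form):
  p | ~r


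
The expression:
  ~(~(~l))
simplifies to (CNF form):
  ~l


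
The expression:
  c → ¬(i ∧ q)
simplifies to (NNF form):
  ¬c ∨ ¬i ∨ ¬q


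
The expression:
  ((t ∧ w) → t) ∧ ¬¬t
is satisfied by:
  {t: True}


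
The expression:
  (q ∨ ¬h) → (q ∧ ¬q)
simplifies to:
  h ∧ ¬q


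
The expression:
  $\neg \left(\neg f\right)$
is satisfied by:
  {f: True}


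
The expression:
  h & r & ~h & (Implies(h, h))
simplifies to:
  False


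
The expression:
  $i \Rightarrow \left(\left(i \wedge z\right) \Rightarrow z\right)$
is always true.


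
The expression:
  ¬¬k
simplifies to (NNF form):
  k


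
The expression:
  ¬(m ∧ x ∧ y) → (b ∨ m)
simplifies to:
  b ∨ m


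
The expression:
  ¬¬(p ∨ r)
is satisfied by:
  {r: True, p: True}
  {r: True, p: False}
  {p: True, r: False}


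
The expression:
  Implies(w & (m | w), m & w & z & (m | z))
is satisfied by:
  {z: True, m: True, w: False}
  {z: True, m: False, w: False}
  {m: True, z: False, w: False}
  {z: False, m: False, w: False}
  {z: True, w: True, m: True}


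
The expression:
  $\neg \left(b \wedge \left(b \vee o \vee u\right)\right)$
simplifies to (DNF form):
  $\neg b$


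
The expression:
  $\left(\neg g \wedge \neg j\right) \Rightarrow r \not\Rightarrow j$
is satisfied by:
  {r: True, g: True, j: True}
  {r: True, g: True, j: False}
  {r: True, j: True, g: False}
  {r: True, j: False, g: False}
  {g: True, j: True, r: False}
  {g: True, j: False, r: False}
  {j: True, g: False, r: False}
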